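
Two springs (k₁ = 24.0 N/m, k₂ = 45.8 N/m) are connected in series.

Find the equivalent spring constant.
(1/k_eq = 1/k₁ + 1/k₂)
1/k_eq = 1/24.0 + 1/45.8 = 0.063501; k_eq = 15.75 N/m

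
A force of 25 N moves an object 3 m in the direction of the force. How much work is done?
W = Fd = 25×3 = 75.0 J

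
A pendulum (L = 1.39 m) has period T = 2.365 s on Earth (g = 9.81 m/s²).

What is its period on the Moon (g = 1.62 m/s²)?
T = 2π√(L/g), so T_moon/T_earth = √(g_earth/g_moon)
T_moon = 2π√(1.39/1.62) = 5.82 s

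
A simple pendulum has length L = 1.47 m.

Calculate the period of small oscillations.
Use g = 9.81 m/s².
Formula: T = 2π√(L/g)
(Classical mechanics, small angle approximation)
T = 2π√(L/g) = 2π√(1.47/9.81) = 2.432 s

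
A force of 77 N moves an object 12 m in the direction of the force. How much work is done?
W = Fd = 77×12 = 924.0 J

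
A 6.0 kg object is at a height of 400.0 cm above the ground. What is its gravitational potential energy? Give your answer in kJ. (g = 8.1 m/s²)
PE = mgh = 6 kg × 8.1 m/s² × 4 m = 194.4 J = 0.1944 kJ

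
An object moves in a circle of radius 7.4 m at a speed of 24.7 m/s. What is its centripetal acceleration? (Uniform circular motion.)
a_c = v²/r = 24.7²/7.4 = 610.09/7.4 = 82.44 m/s²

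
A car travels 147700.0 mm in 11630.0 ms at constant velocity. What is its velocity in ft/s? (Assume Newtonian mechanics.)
v = d/t (with unit conversion) = 41.67 ft/s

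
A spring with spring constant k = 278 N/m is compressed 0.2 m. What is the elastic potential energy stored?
PE = ½kx² = ½×278×0.2² = 5.56 J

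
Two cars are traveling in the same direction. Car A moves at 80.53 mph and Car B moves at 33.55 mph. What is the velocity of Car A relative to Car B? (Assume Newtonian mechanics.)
v_rel = v_A - v_B = 80.53 - 33.55 = 46.98 mph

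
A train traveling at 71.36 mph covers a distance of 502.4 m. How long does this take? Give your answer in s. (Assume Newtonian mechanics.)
t = d/v (with unit conversion) = 15.75 s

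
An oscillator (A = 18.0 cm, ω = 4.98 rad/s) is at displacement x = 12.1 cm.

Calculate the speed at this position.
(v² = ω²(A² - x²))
v = ω√(A² − x²) = 4.98×√(0.18² − 0.121²) = 0.6636 m/s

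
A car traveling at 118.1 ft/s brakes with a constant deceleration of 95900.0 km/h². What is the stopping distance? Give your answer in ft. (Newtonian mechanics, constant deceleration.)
d = v₀² / (2a) (with unit conversion) = 287.3 ft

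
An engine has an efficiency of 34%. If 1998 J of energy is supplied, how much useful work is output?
W_out = η × W_in = 0.34 × 1998 = 679.32 J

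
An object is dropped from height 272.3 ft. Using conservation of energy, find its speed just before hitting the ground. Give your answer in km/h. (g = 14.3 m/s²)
mgh = ½mv² → v = √(2gh) = √(2×14.3×83) = 48.72 m/s = 175.4 km/h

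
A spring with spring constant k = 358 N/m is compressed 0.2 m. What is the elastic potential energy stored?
PE = ½kx² = ½×358×0.2² = 7.16 J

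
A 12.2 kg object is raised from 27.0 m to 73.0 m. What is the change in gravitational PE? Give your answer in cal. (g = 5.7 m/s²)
ΔPE = mg(h₂ − h₁) = 12.2 kg × 5.7 m/s² × (73 − 27) m = 3199 J = 764.5 cal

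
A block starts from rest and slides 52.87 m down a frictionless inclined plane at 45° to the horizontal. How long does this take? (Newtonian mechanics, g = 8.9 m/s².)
a = g sin(θ) = 8.9 × sin(45°) = 6.29 m/s²
t = √(2d/a) = √(2 × 52.87 / 6.29) = 4.1 s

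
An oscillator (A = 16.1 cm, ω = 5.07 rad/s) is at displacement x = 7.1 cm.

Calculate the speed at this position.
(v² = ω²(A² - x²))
v = ω√(A² − x²) = 5.07×√(0.161² − 0.071²) = 0.7326 m/s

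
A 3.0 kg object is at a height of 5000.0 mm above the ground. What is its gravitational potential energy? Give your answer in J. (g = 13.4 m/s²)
PE = mgh = 3 kg × 13.4 m/s² × 5 m = 201 J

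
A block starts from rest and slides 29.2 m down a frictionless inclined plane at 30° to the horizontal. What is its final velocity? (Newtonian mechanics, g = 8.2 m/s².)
a = g sin(θ) = 8.2 × sin(30°) = 4.1 m/s²
v = √(2ad) = √(2 × 4.1 × 29.2) = 15.47 m/s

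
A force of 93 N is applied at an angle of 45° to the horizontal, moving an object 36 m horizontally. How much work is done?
W = Fd cosθ = 93×36×cos(45°) = 2367.4 J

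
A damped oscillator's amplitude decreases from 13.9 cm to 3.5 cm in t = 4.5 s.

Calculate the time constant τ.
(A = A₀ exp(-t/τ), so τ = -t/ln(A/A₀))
A/A₀ = 3.5/13.9 = 0.2518; ln(A/A₀) = -1.379
τ = −t/ln(A/A₀) = −4.5/-1.379 = 3.263 s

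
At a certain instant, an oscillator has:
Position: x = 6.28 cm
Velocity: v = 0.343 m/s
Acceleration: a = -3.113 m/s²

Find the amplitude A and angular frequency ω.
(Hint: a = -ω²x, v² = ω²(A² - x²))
a = −ω²x → ω = √(|a|/x) = √(3.113/0.0628) = 7.041 rad/s
v² = ω²(A² − x²) → A = √(x² + v²/ω²) = √(0.0628² + 0.343²/7.041²) = 0.07948 m = 7.948 cm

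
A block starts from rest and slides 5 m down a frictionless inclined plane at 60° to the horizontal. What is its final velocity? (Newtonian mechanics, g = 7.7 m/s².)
a = g sin(θ) = 7.7 × sin(60°) = 6.67 m/s²
v = √(2ad) = √(2 × 6.67 × 5) = 8.17 m/s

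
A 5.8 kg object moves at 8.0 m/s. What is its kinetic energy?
KE = ½mv² = ½×5.8×8.0² = 185.6 J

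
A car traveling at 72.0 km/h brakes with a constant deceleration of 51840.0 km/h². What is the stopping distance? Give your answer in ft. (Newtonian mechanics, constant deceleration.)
d = v₀² / (2a) (with unit conversion) = 164.0 ft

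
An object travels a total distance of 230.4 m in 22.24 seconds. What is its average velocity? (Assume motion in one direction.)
v_avg = Δd / Δt = 230.4 / 22.24 = 10.36 m/s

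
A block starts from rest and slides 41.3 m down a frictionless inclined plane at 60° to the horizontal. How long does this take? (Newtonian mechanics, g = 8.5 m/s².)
a = g sin(θ) = 8.5 × sin(60°) = 7.36 m/s²
t = √(2d/a) = √(2 × 41.3 / 7.36) = 3.35 s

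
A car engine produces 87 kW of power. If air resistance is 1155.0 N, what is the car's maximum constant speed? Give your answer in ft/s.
P = Fv → v = P/F = 87000 W / 1155 N = 75.32 m/s = 247.1 ft/s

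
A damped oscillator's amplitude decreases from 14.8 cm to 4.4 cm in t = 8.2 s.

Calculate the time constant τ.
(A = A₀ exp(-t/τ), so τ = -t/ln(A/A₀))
A/A₀ = 4.4/14.8 = 0.2973; ln(A/A₀) = -1.213
τ = −t/ln(A/A₀) = −8.2/-1.213 = 6.76 s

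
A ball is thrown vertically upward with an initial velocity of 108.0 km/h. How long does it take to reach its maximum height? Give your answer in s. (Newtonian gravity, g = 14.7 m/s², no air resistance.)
t_up = v₀/g (with unit conversion) = 2.041 s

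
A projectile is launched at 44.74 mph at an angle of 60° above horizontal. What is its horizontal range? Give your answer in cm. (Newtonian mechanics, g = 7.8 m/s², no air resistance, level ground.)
R = v₀² sin(2θ) / g (with unit conversion) = 4441.0 cm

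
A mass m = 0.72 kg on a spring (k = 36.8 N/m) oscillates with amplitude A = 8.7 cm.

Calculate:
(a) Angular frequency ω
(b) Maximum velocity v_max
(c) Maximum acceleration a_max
ω = √(k/m) = √(36.8/0.72) = 7.149 rad/s
v_max = ωA = 7.149×0.087 = 0.622 m/s
a_max = ω²A = 7.149²×0.087 = 4.447 m/s²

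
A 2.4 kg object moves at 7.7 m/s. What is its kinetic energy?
KE = ½mv² = ½×2.4×7.7² = 71.148 J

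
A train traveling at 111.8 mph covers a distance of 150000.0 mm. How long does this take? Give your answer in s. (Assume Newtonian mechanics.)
t = d/v (with unit conversion) = 3.001 s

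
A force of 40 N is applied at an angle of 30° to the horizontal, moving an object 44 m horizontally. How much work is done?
W = Fd cosθ = 40×44×cos(30°) = 1524.2 J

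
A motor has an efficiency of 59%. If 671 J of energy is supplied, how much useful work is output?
W_out = η × W_in = 0.59 × 671 = 395.89 J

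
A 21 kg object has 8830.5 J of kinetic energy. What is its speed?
KE = ½mv² → v = √(2KE/m) = √(2×8830.5/21) = 29.0 m/s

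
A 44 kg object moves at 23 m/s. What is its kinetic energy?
KE = ½mv² = ½×44×23² = 11638.0 J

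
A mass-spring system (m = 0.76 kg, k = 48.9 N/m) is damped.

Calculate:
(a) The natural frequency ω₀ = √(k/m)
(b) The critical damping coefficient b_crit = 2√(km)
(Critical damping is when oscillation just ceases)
ω₀ = √(k/m) = √(48.9/0.76) = 8.021 rad/s
b_crit = 2√(km) = 2√(48.9×0.76) = 12.19 kg/s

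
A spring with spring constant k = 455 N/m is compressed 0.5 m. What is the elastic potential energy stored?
PE = ½kx² = ½×455×0.5² = 56.88 J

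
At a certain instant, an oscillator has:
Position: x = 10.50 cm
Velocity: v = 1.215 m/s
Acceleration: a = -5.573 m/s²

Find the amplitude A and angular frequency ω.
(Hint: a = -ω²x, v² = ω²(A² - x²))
a = −ω²x → ω = √(|a|/x) = √(5.573/0.105) = 7.285 rad/s
v² = ω²(A² − x²) → A = √(x² + v²/ω²) = √(0.105² + 1.215²/7.285²) = 0.1971 m = 19.71 cm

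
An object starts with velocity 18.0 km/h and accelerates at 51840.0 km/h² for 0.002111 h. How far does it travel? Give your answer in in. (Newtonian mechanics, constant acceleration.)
d = v₀t + ½at² (with unit conversion) = 6044.0 in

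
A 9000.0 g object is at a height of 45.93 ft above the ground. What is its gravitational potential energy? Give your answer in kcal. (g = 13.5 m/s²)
PE = mgh = 9 kg × 13.5 m/s² × 14 m = 1701 J = 0.4065 kcal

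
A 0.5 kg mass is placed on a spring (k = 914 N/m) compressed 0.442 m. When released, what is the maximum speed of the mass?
½kx² = ½mv² → v = x√(k/m) = 0.442×√(914/0.5) = 18.9 m/s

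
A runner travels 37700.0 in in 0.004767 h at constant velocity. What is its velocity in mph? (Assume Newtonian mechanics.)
v = d/t (with unit conversion) = 124.8 mph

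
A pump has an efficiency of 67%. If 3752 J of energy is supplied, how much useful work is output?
W_out = η × W_in = 0.67 × 3752 = 2513.8 J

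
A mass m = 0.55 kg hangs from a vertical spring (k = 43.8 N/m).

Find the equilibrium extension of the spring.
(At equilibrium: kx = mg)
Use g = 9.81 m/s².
x_eq = mg/k = 0.55×9.81/43.8 = 0.1232 m = 12.32 cm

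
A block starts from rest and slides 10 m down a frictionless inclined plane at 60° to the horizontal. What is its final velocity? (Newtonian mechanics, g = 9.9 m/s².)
a = g sin(θ) = 9.9 × sin(60°) = 8.57 m/s²
v = √(2ad) = √(2 × 8.57 × 10) = 13.09 m/s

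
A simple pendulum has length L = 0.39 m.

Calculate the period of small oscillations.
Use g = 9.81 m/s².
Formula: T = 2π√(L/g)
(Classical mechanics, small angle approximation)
T = 2π√(L/g) = 2π√(0.39/9.81) = 1.253 s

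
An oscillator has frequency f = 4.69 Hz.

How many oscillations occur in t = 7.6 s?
n = f×t = 4.69×7.6 = 35.64 oscillations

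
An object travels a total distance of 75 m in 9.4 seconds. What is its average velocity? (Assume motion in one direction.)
v_avg = Δd / Δt = 75 / 9.4 = 7.98 m/s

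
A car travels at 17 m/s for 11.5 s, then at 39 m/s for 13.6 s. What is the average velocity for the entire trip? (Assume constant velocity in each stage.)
d₁ = v₁t₁ = 17 × 11.5 = 195.5 m
d₂ = v₂t₂ = 39 × 13.6 = 530.4 m
d_total = 725.9 m, t_total = 25.1 s
v_avg = d_total/t_total = 725.9/25.1 = 28.92 m/s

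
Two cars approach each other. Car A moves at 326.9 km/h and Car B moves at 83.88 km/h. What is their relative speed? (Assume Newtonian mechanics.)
v_rel = v_A + v_B = 326.9 + 83.88 = 410.8 km/h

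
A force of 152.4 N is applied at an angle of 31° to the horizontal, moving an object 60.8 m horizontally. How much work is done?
W = Fd cosθ = 152.4×60.8×cos(31°) = 7942.4 J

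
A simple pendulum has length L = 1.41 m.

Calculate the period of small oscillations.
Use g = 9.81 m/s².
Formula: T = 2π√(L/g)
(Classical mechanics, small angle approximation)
T = 2π√(L/g) = 2π√(1.41/9.81) = 2.382 s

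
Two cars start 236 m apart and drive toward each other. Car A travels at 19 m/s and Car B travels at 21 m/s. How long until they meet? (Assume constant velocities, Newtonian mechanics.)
Combined speed: v_combined = 19 + 21 = 40 m/s
Time to meet: t = d/40 = 236/40 = 5.9 s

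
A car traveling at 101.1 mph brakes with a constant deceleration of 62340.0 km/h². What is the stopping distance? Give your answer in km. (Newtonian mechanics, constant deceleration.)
d = v₀² / (2a) (with unit conversion) = 0.2123 km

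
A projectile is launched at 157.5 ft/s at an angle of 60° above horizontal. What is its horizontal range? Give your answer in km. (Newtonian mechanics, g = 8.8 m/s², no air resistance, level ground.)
R = v₀² sin(2θ) / g (with unit conversion) = 0.2268 km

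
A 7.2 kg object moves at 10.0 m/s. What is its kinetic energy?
KE = ½mv² = ½×7.2×10.0² = 360.0 J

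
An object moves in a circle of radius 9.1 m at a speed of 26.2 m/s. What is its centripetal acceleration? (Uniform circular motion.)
a_c = v²/r = 26.2²/9.1 = 686.44/9.1 = 75.43 m/s²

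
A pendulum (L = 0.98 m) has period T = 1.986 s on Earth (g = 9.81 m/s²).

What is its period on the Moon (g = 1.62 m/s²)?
T = 2π√(L/g), so T_moon/T_earth = √(g_earth/g_moon)
T_moon = 2π√(0.98/1.62) = 4.887 s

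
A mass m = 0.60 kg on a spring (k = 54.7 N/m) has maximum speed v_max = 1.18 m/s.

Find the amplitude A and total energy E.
½mv²_max = ½kA² → A = v_max√(m/k) = 1.18×√(0.6/54.7) = 0.1236 m = 12.36 cm
E = ½mv²_max = ½×0.6×1.18² = 0.4177 J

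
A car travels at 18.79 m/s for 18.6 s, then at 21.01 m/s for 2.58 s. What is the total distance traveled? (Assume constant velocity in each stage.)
d₁ = v₁t₁ = 18.79 × 18.6 = 349.494 m
d₂ = v₂t₂ = 21.01 × 2.58 = 54.2058 m
d_total = 349.494 + 54.2058 = 403.7 m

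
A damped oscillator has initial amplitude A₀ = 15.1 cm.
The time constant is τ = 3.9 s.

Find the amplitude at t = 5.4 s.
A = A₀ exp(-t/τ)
A = A₀ exp(−t/τ) = 15.1×exp(−5.4/3.9) = 3.781 cm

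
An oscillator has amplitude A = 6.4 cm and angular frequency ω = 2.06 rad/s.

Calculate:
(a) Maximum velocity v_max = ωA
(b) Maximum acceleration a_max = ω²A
v_max = ωA = 2.06×0.064 = 0.1318 m/s
a_max = ω²A = 2.06²×0.064 = 0.2716 m/s²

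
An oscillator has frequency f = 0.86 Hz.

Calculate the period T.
T = 1/f = 1/0.86 = 1.163 s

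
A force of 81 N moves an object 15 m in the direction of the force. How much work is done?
W = Fd = 81×15 = 1215.0 J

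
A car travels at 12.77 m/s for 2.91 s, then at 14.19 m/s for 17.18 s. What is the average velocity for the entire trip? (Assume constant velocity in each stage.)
d₁ = v₁t₁ = 12.77 × 2.91 = 37.1607 m
d₂ = v₂t₂ = 14.19 × 17.18 = 243.784 m
d_total = 280.94 m, t_total = 20.09 s
v_avg = d_total/t_total = 280.94/20.09 = 13.98 m/s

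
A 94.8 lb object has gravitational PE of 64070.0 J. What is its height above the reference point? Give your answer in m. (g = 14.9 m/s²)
PE = mgh → h = PE/(mg) = 6.407e+04 J / (43 kg × 14.9 m/s²) = 100 m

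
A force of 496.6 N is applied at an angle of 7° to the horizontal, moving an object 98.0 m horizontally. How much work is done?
W = Fd cosθ = 496.6×98.0×cos(7°) = 48304.0 J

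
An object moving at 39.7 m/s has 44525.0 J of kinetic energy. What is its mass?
KE = ½mv² → m = 2KE/v² = 2×44525.0/39.7² = 56.5 kg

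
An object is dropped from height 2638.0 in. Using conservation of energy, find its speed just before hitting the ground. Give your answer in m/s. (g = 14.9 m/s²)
mgh = ½mv² → v = √(2gh) = √(2×14.9×67.01) = 44.69 m/s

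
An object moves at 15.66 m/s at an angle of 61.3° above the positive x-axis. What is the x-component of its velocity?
vₓ = v cos(θ) = 15.66 × cos(61.3°) = 7.52 m/s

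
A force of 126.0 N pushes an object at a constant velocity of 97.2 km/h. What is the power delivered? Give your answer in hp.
P = Fv = 126 N × 27 m/s = 3402 W = 4.562 hp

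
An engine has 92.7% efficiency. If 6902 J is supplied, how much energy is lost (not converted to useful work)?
W_out = η × W_in = 0.927×6902 = 6398.2 J
W_lost = W_in − W_out = 6902 − 6398.2 = 503.85 J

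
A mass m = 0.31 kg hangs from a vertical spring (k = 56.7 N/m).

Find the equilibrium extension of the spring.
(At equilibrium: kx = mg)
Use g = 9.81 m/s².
x_eq = mg/k = 0.31×9.81/56.7 = 0.05363 m = 5.363 cm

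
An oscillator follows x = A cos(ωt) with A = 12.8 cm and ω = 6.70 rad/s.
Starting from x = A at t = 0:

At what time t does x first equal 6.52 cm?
cos(ωt) = x/A = 6.52/12.8 = 0.5094
ωt = arccos(0.5094) = 1.036 rad
t = 1.036/6.7 = 0.1547 s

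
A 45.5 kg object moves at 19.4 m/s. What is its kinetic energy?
KE = ½mv² = ½×45.5×19.4² = 8562.19 J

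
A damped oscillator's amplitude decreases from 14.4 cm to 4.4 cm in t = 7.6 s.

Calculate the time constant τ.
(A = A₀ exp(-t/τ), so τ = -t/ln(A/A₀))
A/A₀ = 4.4/14.4 = 0.3056; ln(A/A₀) = -1.186
τ = −t/ln(A/A₀) = −7.6/-1.186 = 6.41 s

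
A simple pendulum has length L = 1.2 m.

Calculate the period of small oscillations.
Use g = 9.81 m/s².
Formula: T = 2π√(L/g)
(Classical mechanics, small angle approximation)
T = 2π√(L/g) = 2π√(1.2/9.81) = 2.198 s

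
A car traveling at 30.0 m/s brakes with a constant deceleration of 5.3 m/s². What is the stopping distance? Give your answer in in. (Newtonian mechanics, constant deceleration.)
d = v₀² / (2a) (with unit conversion) = 3343.0 in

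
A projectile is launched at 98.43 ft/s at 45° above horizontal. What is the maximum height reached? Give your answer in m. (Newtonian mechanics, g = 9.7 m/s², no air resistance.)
H = v₀²sin²(θ)/(2g) (with unit conversion) = 23.2 m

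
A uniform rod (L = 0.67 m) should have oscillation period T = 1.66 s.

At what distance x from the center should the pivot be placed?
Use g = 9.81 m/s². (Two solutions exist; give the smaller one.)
T = 2π√((L²/12 + x²)/(gx)). Let c = T²g/(4π²) = 0.6847.
x² − cx + L²/12 = 0 → x = (c − √(c² − L²/3))/2 = 0.05987 m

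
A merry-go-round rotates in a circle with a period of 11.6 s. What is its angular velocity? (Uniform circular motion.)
ω = 2π/T = 2π/11.6 = 0.5417 rad/s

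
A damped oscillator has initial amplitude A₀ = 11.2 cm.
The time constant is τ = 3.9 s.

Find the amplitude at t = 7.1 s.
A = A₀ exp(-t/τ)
A = A₀ exp(−t/τ) = 11.2×exp(−7.1/3.9) = 1.814 cm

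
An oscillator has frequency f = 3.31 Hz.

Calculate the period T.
T = 1/f = 1/3.31 = 0.3021 s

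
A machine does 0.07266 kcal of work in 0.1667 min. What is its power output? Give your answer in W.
P = W/t = 304 J / 10 s = 30.39 W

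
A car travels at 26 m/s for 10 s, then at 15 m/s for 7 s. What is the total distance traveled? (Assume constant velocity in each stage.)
d₁ = v₁t₁ = 26 × 10 = 260 m
d₂ = v₂t₂ = 15 × 7 = 105 m
d_total = 260 + 105 = 365 m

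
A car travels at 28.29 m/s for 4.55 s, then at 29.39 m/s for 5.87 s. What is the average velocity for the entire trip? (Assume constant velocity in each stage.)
d₁ = v₁t₁ = 28.29 × 4.55 = 128.719 m
d₂ = v₂t₂ = 29.39 × 5.87 = 172.519 m
d_total = 301.24 m, t_total = 10.42 s
v_avg = d_total/t_total = 301.24/10.42 = 28.91 m/s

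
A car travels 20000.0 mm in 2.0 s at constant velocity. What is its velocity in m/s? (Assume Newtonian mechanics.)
v = d/t (with unit conversion) = 10.0 m/s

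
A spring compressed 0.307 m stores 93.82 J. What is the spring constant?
PE = ½kx² → k = 2PE/x² = 2×93.82/0.307² = 1991.0 N/m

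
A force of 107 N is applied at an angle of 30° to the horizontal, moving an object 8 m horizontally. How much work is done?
W = Fd cosθ = 107×8×cos(30°) = 741.32 J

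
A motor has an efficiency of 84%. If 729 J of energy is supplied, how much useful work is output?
W_out = η × W_in = 0.84 × 729 = 612.36 J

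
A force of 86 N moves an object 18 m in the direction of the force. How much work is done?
W = Fd = 86×18 = 1548.0 J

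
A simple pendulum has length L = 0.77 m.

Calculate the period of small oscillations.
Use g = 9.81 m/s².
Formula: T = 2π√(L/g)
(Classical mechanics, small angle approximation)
T = 2π√(L/g) = 2π√(0.77/9.81) = 1.76 s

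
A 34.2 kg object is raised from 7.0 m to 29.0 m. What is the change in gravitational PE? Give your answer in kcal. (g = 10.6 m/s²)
ΔPE = mg(h₂ − h₁) = 34.2 kg × 10.6 m/s² × (29 − 7) m = 7975 J = 1.906 kcal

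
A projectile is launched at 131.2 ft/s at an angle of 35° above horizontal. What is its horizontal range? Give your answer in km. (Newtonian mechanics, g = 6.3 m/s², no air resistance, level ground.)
R = v₀² sin(2θ) / g (with unit conversion) = 0.2385 km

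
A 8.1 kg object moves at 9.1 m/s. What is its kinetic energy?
KE = ½mv² = ½×8.1×9.1² = 335.3805 J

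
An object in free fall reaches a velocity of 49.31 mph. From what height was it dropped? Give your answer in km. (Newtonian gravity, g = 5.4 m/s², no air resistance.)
h = v²/(2g) (with unit conversion) = 0.04499 km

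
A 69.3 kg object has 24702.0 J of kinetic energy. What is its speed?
KE = ½mv² → v = √(2KE/m) = √(2×24702.0/69.3) = 26.7 m/s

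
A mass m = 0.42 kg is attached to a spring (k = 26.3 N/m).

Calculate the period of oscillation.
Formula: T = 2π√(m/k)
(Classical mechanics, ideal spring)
T = 2π√(m/k) = 2π√(0.42/26.3) = 0.794 s; f = 1/T = 1.259 Hz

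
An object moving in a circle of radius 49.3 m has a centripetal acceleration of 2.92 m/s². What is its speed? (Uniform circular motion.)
v = √(a_c × r) = √(2.92 × 49.3) = 12.0 m/s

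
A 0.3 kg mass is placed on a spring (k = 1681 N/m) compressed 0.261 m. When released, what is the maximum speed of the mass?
½kx² = ½mv² → v = x√(k/m) = 0.261×√(1681/0.3) = 19.54 m/s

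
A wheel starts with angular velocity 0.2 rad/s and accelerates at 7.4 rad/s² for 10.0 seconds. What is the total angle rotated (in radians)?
θ = ω₀t + ½αt² = 0.2×10.0 + ½×7.4×10.0² = 372.0 rad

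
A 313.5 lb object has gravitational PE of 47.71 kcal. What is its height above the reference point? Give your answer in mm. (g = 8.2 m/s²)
PE = mgh → h = PE/(mg) = 1.996e+05 J / (142.2 kg × 8.2 m/s²) = 171.2 m = 171200.0 mm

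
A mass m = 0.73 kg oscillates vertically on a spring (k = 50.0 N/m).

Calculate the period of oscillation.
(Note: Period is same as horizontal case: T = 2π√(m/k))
T = 2π√(m/k) = 2π√(0.73/50.0) = 0.7592 s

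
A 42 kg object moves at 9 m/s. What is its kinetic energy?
KE = ½mv² = ½×42×9² = 1701.0 J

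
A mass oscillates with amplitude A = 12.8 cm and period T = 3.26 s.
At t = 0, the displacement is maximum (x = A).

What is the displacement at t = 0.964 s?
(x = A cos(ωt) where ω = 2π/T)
ω = 2π/T = 2π/3.26 = 1.927 rad/s
x = A cos(ωt) = 12.8×cos(1.927×0.964) = -3.626 cm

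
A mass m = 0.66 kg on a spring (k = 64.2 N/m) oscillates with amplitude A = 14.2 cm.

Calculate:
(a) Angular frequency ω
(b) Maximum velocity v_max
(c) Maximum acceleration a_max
ω = √(k/m) = √(64.2/0.66) = 9.863 rad/s
v_max = ωA = 9.863×0.142 = 1.401 m/s
a_max = ω²A = 9.863²×0.142 = 13.81 m/s²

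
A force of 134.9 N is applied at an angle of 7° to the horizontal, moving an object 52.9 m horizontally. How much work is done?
W = Fd cosθ = 134.9×52.9×cos(7°) = 7083.0 J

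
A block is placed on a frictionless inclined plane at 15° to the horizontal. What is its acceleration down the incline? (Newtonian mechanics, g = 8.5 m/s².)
a = g sin(θ) = 8.5 × sin(15°) = 8.5 × 0.2588 = 2.2 m/s²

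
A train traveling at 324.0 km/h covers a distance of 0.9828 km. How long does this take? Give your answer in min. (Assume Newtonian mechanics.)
t = d/v (with unit conversion) = 0.182 min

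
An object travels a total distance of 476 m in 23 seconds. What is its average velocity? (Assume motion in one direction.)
v_avg = Δd / Δt = 476 / 23 = 20.7 m/s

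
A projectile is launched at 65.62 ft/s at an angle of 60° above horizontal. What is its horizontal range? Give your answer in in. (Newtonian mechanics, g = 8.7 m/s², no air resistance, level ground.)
R = v₀² sin(2θ) / g (with unit conversion) = 1568.0 in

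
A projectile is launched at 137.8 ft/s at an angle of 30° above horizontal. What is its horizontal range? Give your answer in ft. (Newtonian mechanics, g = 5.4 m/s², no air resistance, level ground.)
R = v₀² sin(2θ) / g (with unit conversion) = 928.2 ft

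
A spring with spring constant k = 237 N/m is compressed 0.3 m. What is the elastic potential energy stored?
PE = ½kx² = ½×237×0.3² = 10.66 J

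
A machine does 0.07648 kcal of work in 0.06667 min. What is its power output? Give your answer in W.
P = W/t = 320 J / 4 s = 79.99 W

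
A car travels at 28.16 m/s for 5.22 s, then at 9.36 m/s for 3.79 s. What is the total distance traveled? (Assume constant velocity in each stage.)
d₁ = v₁t₁ = 28.16 × 5.22 = 146.995 m
d₂ = v₂t₂ = 9.36 × 3.79 = 35.4744 m
d_total = 146.995 + 35.4744 = 182.47 m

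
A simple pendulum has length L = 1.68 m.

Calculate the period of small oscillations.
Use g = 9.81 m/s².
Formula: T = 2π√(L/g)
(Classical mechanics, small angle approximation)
T = 2π√(L/g) = 2π√(1.68/9.81) = 2.6 s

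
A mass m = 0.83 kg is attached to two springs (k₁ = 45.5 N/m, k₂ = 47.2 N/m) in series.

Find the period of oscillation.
k_eq = k₁k₂/(k₁+k₂) = 23.17 N/m
T = 2π√(m/k_eq) = 2π√(0.83/23.17) = 1.189 s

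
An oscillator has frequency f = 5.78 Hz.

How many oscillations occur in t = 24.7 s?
n = f×t = 5.78×24.7 = 142.8 oscillations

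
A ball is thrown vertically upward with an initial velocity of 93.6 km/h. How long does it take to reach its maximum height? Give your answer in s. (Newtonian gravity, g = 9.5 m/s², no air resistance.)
t_up = v₀/g (with unit conversion) = 2.737 s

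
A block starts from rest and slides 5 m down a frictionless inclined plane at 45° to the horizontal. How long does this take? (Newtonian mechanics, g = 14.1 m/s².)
a = g sin(θ) = 14.1 × sin(45°) = 9.97 m/s²
t = √(2d/a) = √(2 × 5 / 9.97) = 1.0 s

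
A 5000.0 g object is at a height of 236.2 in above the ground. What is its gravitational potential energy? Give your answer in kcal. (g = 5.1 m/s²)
PE = mgh = 5 kg × 5.1 m/s² × 5.999 m = 153 J = 0.03656 kcal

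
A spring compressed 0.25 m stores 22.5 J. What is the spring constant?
PE = ½kx² → k = 2PE/x² = 2×22.5/0.25² = 720.0 N/m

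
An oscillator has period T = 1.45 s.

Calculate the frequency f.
f = 1/T = 1/1.45 = 0.6897 Hz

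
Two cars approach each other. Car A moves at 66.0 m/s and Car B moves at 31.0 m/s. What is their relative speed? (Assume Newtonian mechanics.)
v_rel = v_A + v_B = 66.0 + 31.0 = 97.0 m/s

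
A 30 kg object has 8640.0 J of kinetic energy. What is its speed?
KE = ½mv² → v = √(2KE/m) = √(2×8640.0/30) = 24.0 m/s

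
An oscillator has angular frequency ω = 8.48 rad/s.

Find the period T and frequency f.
T = 2π/ω = 2π/8.48 = 0.7409 s; f = ω/2π = 1.35 Hz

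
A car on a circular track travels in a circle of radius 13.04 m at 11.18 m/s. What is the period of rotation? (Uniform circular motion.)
T = 2πr/v = 2π×13.04/11.18 = 7.33 s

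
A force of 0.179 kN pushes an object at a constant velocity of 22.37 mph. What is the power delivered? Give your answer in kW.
P = Fv = 179 N × 10 m/s = 1790 W = 1.79 kW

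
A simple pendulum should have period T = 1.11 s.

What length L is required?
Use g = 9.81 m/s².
T = 2π√(L/g) → L = g(T/2π)² = 9.81×(1.11/2π)² = 0.3062 m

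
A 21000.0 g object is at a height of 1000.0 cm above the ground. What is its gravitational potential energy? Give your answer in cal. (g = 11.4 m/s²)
PE = mgh = 21 kg × 11.4 m/s² × 10 m = 2394 J = 572.2 cal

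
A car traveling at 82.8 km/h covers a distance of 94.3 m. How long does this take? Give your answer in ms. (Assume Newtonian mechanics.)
t = d/v (with unit conversion) = 4100.0 ms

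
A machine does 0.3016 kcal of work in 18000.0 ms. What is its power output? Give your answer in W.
P = W/t = 1262 J / 18 s = 70.11 W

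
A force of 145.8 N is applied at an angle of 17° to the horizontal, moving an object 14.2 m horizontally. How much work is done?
W = Fd cosθ = 145.8×14.2×cos(17°) = 1979.9 J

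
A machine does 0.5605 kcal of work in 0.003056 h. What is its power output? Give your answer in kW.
P = W/t = 2345 J / 11 s = 213.2 W = 0.2132 kW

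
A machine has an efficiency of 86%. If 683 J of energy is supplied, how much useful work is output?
W_out = η × W_in = 0.86 × 683 = 587.38 J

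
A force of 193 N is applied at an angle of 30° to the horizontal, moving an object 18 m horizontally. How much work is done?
W = Fd cosθ = 193×18×cos(30°) = 3008.6 J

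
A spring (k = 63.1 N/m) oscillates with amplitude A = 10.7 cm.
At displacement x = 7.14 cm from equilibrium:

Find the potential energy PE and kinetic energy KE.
E_total = ½kA² = ½×63.1×(0.107)² = 0.3612 J
PE = ½kx² = ½×63.1×(0.0714)² = 0.1608 J
KE = E_total − PE = 0.2004 J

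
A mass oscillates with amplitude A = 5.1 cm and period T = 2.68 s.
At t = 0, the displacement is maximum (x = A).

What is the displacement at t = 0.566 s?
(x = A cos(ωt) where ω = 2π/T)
ω = 2π/T = 2π/2.68 = 2.344 rad/s
x = A cos(ωt) = 5.1×cos(2.344×0.566) = 1.231 cm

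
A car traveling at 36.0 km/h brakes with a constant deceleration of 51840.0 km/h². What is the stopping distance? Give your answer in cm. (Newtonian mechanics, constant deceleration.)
d = v₀² / (2a) (with unit conversion) = 1250.0 cm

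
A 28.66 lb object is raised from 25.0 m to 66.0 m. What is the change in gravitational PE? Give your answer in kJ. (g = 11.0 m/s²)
ΔPE = mg(h₂ − h₁) = 13 kg × 11.0 m/s² × (66 − 25) m = 5863 J = 5.863 kJ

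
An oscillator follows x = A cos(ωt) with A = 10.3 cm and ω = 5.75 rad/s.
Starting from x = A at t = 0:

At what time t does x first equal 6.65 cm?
cos(ωt) = x/A = 6.65/10.3 = 0.6456
ωt = arccos(0.6456) = 0.8689 rad
t = 0.8689/5.75 = 0.1511 s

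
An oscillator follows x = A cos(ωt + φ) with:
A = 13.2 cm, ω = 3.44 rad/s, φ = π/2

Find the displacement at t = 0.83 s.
x = A cos(ωt + φ) = 13.2×cos(3.44×0.83 + π/2) = -3.729 cm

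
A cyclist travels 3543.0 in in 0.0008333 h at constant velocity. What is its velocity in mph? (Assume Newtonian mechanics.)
v = d/t (with unit conversion) = 67.1 mph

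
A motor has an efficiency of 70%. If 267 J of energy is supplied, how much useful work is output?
W_out = η × W_in = 0.7 × 267 = 186.9 J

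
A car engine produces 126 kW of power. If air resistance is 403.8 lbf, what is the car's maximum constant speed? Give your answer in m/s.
P = Fv → v = P/F = 126000 W / 1796 N = 70.15 m/s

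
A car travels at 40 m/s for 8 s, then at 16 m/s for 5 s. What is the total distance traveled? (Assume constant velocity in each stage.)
d₁ = v₁t₁ = 40 × 8 = 320 m
d₂ = v₂t₂ = 16 × 5 = 80 m
d_total = 320 + 80 = 400 m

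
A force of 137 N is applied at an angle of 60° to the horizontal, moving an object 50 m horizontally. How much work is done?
W = Fd cosθ = 137×50×cos(60°) = 3425.0 J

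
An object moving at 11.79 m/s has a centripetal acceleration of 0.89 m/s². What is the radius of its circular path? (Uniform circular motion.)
r = v²/a_c = 11.79²/0.89 = 156.18 m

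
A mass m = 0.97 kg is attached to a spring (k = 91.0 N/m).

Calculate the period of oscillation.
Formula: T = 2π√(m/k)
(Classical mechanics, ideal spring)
T = 2π√(m/k) = 2π√(0.97/91.0) = 0.6487 s; f = 1/T = 1.542 Hz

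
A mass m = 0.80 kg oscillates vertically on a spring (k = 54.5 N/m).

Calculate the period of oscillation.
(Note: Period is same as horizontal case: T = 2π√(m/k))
T = 2π√(m/k) = 2π√(0.8/54.5) = 0.7612 s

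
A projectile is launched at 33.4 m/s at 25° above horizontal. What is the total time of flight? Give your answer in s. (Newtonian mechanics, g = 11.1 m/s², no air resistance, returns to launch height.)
T = 2v₀sin(θ)/g = 2.543 s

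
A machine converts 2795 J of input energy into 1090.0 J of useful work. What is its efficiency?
η = W_out/W_in = 1090.0/2795 = 0.39 = 39.0%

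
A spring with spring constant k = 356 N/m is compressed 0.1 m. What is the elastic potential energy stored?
PE = ½kx² = ½×356×0.1² = 1.78 J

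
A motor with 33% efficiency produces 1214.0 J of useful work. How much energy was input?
W_in = W_out/η = 1214.0/0.33 = 3678.8 J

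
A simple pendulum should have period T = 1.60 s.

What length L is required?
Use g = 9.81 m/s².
T = 2π√(L/g) → L = g(T/2π)² = 9.81×(1.6/2π)² = 0.6361 m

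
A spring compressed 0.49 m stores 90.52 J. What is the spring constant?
PE = ½kx² → k = 2PE/x² = 2×90.52/0.49² = 754.0 N/m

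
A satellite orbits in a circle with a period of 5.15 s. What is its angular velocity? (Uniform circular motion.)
ω = 2π/T = 2π/5.15 = 1.22 rad/s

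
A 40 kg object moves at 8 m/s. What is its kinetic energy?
KE = ½mv² = ½×40×8² = 1280.0 J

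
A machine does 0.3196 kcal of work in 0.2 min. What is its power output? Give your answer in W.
P = W/t = 1337 J / 12 s = 111.4 W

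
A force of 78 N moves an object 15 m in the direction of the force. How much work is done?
W = Fd = 78×15 = 1170.0 J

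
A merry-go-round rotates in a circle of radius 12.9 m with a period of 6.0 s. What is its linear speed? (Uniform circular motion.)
v = 2πr/T = 2π×12.9/6.0 = 13.51 m/s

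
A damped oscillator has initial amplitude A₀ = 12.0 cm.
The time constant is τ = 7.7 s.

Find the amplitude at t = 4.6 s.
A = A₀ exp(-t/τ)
A = A₀ exp(−t/τ) = 12.0×exp(−4.6/7.7) = 6.603 cm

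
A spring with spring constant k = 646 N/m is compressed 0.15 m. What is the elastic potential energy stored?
PE = ½kx² = ½×646×0.15² = 7.267 J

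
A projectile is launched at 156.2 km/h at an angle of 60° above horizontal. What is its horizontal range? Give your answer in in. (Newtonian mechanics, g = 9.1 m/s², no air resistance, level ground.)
R = v₀² sin(2θ) / g (with unit conversion) = 7054.0 in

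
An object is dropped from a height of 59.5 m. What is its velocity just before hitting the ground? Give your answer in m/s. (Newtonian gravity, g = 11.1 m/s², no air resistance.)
v = √(2gh) = 36.34 m/s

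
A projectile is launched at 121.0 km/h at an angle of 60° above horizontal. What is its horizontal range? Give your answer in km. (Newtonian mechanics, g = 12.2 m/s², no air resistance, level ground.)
R = v₀² sin(2θ) / g (with unit conversion) = 0.08019 km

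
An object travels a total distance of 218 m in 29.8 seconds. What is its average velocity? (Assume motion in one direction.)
v_avg = Δd / Δt = 218 / 29.8 = 7.32 m/s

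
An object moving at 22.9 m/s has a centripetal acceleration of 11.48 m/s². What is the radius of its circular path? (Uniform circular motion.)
r = v²/a_c = 22.9²/11.48 = 45.68 m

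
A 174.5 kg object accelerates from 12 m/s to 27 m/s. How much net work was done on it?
W_net = ΔKE = ½m(v₂² − v₁²) = ½×174.5×(27² − 12²) = 51041.25 J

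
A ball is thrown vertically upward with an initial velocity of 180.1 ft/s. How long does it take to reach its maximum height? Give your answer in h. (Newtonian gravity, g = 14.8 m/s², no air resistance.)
t_up = v₀/g (with unit conversion) = 0.00103 h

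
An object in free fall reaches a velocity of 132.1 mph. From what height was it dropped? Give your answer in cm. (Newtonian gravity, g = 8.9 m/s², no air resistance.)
h = v²/(2g) (with unit conversion) = 19590.0 cm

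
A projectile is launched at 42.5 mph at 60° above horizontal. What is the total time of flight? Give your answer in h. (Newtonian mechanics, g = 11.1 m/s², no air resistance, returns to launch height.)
T = 2v₀sin(θ)/g (with unit conversion) = 0.0008235 h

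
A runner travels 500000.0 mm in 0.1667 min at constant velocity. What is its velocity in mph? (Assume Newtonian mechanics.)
v = d/t (with unit conversion) = 111.8 mph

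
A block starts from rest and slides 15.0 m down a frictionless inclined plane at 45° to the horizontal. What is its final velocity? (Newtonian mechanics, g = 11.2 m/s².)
a = g sin(θ) = 11.2 × sin(45°) = 7.92 m/s²
v = √(2ad) = √(2 × 7.92 × 15.0) = 15.41 m/s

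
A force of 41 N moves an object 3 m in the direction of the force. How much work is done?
W = Fd = 41×3 = 123.0 J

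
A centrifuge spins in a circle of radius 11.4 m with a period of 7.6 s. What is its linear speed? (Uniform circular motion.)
v = 2πr/T = 2π×11.4/7.6 = 9.42 m/s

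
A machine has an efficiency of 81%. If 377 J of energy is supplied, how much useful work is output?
W_out = η × W_in = 0.81 × 377 = 305.37 J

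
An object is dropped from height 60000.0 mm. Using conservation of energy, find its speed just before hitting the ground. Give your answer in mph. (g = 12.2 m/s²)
mgh = ½mv² → v = √(2gh) = √(2×12.2×60) = 38.26 m/s = 85.59 mph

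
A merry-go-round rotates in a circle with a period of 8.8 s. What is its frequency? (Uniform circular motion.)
f = 1/T = 1/8.8 = 0.1136 Hz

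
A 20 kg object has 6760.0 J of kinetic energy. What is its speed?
KE = ½mv² → v = √(2KE/m) = √(2×6760.0/20) = 26.0 m/s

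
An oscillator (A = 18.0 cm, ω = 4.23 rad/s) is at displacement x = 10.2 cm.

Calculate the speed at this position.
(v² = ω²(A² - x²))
v = ω√(A² − x²) = 4.23×√(0.18² − 0.102²) = 0.6274 m/s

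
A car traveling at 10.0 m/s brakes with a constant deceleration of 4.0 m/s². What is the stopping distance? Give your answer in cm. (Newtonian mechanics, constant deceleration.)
d = v₀² / (2a) (with unit conversion) = 1250.0 cm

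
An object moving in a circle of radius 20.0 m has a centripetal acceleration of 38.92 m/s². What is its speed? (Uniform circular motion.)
v = √(a_c × r) = √(38.92 × 20.0) = 27.9 m/s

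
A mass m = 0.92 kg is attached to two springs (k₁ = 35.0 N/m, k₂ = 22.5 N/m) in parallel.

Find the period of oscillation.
k_eq = k₁+k₂ = 57.5 N/m
T = 2π√(m/k_eq) = 2π√(0.92/57.5) = 0.7948 s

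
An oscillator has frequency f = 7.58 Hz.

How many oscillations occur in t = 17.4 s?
n = f×t = 7.58×17.4 = 131.9 oscillations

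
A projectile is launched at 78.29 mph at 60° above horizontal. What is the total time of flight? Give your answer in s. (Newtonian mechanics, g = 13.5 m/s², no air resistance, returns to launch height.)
T = 2v₀sin(θ)/g (with unit conversion) = 4.49 s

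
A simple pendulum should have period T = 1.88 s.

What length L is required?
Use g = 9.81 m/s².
T = 2π√(L/g) → L = g(T/2π)² = 9.81×(1.88/2π)² = 0.8783 m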